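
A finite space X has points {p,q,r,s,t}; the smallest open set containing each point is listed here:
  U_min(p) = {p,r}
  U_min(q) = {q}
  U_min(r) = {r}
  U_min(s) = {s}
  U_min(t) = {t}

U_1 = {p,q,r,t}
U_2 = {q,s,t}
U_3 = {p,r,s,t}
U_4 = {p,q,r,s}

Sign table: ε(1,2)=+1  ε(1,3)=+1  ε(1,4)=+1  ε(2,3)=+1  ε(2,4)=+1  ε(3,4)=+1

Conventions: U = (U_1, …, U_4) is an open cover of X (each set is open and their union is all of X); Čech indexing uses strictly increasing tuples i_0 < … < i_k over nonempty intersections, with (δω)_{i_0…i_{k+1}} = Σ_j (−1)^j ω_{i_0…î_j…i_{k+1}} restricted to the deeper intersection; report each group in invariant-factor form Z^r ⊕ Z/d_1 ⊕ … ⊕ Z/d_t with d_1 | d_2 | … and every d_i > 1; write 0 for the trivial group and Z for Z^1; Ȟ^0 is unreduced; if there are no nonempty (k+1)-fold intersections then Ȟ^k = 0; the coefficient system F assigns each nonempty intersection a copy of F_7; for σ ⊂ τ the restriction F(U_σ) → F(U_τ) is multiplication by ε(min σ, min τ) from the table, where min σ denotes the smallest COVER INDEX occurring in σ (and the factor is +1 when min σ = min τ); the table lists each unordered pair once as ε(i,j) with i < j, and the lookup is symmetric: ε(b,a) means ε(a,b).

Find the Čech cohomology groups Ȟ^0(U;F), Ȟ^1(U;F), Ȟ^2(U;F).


nerve simplices:
  U12={q,t} U13={p,r,t} U14={p,q,r} U23={s,t} U24={q,s} U34={p,r,s}
  U123={t} U124={q} U134={p,r} U234={s}
C dims 4,6,4; δ0: rk_F7 3; δ1: rk_F7 3
degree 0: 4−3−0 = 1 → Ȟ^0 ≅ Z/7
degree 1: 6−3−3 = 0 → Ȟ^1 ≅ 0
degree 2: 4−0−3 = 1 → Ȟ^2 ≅ Z/7

Ȟ^0 = Z/7,  Ȟ^1 = 0,  Ȟ^2 = Z/7


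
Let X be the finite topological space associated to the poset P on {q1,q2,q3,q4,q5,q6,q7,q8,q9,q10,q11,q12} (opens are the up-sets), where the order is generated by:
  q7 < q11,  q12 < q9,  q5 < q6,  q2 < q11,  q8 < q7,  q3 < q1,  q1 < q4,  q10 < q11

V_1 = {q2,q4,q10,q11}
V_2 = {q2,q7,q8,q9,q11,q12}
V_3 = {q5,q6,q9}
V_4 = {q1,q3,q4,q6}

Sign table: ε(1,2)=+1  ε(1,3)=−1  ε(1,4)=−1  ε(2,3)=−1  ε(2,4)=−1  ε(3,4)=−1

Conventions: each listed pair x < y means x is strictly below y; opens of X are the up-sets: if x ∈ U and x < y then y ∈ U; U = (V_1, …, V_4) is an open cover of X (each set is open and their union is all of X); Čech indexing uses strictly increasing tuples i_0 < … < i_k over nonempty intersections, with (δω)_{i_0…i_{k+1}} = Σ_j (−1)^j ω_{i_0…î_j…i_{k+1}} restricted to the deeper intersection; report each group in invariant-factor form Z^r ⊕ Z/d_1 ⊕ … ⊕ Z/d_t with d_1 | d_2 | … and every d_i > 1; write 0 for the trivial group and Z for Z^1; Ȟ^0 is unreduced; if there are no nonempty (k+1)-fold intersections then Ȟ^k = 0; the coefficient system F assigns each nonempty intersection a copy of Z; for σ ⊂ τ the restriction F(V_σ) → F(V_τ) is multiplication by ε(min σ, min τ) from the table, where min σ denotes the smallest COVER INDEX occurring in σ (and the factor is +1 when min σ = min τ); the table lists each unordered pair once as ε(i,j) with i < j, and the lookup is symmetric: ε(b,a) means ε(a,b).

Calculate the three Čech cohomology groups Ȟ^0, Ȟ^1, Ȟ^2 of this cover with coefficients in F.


nonempty overlaps:
  V12={q2,q11} V14={q4} V23={q9} V34={q6}
C dims 4,4; δ0: rk 4, SNF 1^3·2
degree 0: 4−4−0 = 0 → Ȟ^0 ≅ 0
degree 1: 4−0−4 = 0 plus torsion [2] → Ȟ^1 ≅ Z/2
degree 2: 0−0−0 = 0 → Ȟ^2 ≅ 0

Ȟ^0 ≅ 0; Ȟ^1 ≅ Z/2; Ȟ^2 ≅ 0


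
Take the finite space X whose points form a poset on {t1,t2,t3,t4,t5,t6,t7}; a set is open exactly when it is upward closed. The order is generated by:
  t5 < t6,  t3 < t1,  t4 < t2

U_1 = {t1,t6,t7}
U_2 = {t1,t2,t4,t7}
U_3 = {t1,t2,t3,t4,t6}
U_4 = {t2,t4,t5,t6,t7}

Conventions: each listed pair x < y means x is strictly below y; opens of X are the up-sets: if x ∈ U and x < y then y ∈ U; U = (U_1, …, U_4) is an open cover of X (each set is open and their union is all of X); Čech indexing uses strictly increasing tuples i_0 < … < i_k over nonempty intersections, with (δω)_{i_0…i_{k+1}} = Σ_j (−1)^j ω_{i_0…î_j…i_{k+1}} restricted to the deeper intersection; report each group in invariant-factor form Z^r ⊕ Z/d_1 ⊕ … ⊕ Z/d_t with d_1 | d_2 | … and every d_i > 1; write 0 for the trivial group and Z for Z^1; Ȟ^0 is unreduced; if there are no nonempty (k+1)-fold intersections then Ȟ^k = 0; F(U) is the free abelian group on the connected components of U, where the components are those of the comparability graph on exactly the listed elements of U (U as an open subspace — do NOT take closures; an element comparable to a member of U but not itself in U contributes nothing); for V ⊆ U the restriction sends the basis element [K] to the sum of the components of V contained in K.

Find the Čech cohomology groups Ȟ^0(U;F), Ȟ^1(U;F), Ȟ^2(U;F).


intersection data:
  U12={t1,t7} U13={t1,t6} U14={t6,t7} U23={t1,t2,t4} U24={t2,t4,t7} U34={t2,t4,t6}
  U123={t1} U124={t7} U134={t6} U234={t2,t4}
components per intersection:
  U1: {t1} {t6} {t7}
  U2: {t1} {t2,t4} {t7}
  U3: {t1,t3} {t2,t4} {t6}
  U4: {t2,t4} {t5,t6} {t7}
  U12: {t1} {t7}
  U13: {t1} {t6}
  U14: {t6} {t7}
  U23: {t1} {t2,t4}
  U24: {t2,t4} {t7}
  U34: {t2,t4} {t6}
  U123: {t1}
  U124: {t7}
  U134: {t6}
  U234: {t2,t4}
C dims 12,12,4; δ0: rk 8, SNF 1^8; δ1: rk 4, SNF 1^4
Ȟ^0 = (12 − 8) − 0 = 4, so Ȟ^0 ≅ Z^4
Ȟ^1 = (12 − 4) − 8 = 0, so Ȟ^1 ≅ 0
Ȟ^2 = (4 − 0) − 4 = 0, so Ȟ^2 ≅ 0

Ȟ^0(U;F) ≅ Z^4; Ȟ^1(U;F) ≅ 0; Ȟ^2(U;F) ≅ 0


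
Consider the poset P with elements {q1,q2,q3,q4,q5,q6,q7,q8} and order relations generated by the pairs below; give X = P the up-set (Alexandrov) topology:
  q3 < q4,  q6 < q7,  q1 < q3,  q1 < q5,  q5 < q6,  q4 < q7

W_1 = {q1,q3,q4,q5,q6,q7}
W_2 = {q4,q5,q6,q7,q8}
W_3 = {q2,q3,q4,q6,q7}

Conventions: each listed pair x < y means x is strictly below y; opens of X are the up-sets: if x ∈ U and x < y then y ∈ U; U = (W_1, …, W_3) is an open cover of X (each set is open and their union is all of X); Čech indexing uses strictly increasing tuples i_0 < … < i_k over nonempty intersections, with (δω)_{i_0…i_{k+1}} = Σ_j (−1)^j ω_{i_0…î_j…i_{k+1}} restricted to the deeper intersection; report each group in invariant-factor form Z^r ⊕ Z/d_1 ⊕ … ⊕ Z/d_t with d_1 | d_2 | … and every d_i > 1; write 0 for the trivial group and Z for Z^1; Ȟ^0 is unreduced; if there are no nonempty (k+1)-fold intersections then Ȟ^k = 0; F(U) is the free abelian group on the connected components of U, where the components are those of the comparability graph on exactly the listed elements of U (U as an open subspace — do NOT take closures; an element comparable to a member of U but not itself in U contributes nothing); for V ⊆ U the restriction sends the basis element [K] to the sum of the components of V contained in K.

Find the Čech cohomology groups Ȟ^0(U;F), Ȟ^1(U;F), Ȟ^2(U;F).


Ȟ^0 ≅ Z^3, Ȟ^1 ≅ 0 and Ȟ^2 ≅ 0

nerve of the cover:
  W12={q4,q5,q6,q7} W13={q3,q4,q6,q7} W23={q4,q6,q7}
  W123={q4,q6,q7}
components per intersection:
  W1: {q1,q3,q4,q5,q6,q7}
  W2: {q4,q5,q6,q7} {q8}
  W3: {q2} {q3,q4,q6,q7}
  W12: {q4,q5,q6,q7}
  W13: {q3,q4,q6,q7}
  W23: {q4,q6,q7}
  W123: {q4,q6,q7}
C dims 5,3,1; δ0: rk 2, SNF 1^2; δ1: rk 1, SNF 1^1
Ȟ^0 = (5 − 2) − 0 = 3, so Ȟ^0 ≅ Z^3
Ȟ^1 = (3 − 1) − 2 = 0, so Ȟ^1 ≅ 0
Ȟ^2 = (1 − 0) − 1 = 0, so Ȟ^2 ≅ 0


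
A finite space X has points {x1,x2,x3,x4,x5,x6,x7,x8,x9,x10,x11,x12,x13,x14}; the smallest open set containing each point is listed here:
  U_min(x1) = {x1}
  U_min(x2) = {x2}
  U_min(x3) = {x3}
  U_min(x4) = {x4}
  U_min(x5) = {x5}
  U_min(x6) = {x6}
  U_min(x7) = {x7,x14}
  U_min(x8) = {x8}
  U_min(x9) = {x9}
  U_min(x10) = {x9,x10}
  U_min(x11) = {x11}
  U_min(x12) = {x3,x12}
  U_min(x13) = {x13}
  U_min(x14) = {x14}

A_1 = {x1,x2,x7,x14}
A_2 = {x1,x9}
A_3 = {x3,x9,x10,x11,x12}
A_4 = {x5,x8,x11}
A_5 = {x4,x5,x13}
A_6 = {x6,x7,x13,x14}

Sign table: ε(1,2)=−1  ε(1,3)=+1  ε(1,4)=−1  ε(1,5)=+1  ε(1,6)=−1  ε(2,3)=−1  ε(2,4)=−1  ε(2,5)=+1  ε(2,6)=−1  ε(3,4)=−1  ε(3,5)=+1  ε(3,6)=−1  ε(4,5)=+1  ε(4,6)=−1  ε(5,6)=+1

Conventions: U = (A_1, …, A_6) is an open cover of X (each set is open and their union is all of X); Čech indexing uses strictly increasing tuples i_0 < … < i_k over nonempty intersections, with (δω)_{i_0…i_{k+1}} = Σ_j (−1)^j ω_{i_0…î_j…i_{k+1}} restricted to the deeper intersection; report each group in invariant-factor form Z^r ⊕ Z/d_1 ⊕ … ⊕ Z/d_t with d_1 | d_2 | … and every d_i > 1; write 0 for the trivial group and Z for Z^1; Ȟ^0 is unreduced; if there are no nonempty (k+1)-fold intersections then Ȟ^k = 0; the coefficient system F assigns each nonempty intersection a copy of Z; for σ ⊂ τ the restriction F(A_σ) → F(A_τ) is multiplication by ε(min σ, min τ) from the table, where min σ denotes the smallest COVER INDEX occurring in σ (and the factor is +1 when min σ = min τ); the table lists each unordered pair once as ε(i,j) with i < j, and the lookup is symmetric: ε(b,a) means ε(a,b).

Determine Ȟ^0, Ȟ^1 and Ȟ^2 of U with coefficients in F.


Ȟ^0 ≅ Z, Ȟ^1 ≅ Z and Ȟ^2 ≅ 0

nerve of the cover:
  A12={x1} A16={x7,x14} A23={x9} A34={x11} A45={x5} A56={x13}
C dims 6,6; δ0: rk 5, SNF 1^5
Ȟ^0 = (6 − 5) − 0 = 1, so Ȟ^0 ≅ Z
Ȟ^1 = (6 − 0) − 5 = 1, so Ȟ^1 ≅ Z
Ȟ^2 = (0 − 0) − 0 = 0, so Ȟ^2 ≅ 0


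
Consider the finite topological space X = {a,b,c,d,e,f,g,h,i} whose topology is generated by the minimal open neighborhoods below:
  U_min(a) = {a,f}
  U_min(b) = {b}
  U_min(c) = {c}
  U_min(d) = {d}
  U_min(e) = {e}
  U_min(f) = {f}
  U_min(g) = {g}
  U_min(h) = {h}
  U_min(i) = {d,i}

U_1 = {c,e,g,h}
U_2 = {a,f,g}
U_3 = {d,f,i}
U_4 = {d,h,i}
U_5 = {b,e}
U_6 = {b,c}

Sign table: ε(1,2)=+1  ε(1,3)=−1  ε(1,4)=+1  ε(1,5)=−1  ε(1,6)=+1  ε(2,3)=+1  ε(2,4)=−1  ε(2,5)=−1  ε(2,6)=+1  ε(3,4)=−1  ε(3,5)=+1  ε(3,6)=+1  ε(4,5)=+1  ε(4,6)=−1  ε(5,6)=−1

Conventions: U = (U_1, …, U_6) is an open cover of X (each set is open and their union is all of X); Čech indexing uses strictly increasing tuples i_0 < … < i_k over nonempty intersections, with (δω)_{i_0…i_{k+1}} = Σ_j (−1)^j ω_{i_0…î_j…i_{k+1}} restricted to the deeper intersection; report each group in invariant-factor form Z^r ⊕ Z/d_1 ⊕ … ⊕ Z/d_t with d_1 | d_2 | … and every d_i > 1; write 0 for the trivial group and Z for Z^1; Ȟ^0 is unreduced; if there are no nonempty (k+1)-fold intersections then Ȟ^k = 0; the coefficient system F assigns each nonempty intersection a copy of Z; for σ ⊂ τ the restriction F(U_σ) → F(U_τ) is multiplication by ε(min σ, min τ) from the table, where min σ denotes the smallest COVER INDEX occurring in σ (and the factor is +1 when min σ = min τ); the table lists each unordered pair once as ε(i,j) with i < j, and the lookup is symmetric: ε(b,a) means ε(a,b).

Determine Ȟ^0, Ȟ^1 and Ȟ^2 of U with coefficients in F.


intersection data:
  U12={g} U14={h} U15={e} U16={c} U23={f} U34={d,i} U56={b}
C dims 6,7; δ0: rk 6, SNF 1^5·2
Ȟ^0 = (6 − 6) − 0 = 0, so Ȟ^0 ≅ 0
Ȟ^1 = (7 − 0) − 6 = 1 plus torsion [2], so Ȟ^1 ≅ Z ⊕ Z/2
Ȟ^2 = (0 − 0) − 0 = 0, so Ȟ^2 ≅ 0

Ȟ^0(U;F) ≅ 0; Ȟ^1(U;F) ≅ Z ⊕ Z/2; Ȟ^2(U;F) ≅ 0


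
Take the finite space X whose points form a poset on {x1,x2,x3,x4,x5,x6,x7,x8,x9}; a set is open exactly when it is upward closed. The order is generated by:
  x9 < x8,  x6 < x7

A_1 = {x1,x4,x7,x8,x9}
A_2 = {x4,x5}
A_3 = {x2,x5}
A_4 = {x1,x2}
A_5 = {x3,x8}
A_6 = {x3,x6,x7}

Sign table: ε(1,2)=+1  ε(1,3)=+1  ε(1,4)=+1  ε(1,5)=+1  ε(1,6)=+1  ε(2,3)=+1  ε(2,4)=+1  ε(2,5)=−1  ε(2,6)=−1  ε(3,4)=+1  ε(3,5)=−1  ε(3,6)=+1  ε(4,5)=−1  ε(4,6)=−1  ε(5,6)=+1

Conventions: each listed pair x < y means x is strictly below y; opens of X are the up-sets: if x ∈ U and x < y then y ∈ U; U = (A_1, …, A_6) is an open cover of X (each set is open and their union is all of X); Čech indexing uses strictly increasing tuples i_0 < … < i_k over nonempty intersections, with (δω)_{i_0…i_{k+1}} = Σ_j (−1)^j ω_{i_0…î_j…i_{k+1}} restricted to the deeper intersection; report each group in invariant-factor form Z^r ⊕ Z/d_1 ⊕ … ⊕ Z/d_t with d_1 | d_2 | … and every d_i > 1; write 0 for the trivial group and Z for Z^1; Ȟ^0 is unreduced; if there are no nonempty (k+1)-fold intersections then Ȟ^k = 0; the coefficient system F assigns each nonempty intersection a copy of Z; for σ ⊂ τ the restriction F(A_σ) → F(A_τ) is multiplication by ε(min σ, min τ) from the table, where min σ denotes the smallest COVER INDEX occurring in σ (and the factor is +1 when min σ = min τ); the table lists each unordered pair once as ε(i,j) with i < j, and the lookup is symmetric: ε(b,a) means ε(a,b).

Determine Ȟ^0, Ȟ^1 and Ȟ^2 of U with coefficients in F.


nonempty intersections:
  A12={x4} A14={x1} A15={x8} A16={x7} A23={x5} A34={x2} A56={x3}
C dims 6,7; δ0: rk 5, SNF 1^5
Ȟ^0: (6−5)−0=1 ⇒ Z
Ȟ^1: (7−0)−5=2 ⇒ Z^2
Ȟ^2: (0−0)−0=0 ⇒ 0

Ȟ^0 = Z,  Ȟ^1 = Z^2,  Ȟ^2 = 0


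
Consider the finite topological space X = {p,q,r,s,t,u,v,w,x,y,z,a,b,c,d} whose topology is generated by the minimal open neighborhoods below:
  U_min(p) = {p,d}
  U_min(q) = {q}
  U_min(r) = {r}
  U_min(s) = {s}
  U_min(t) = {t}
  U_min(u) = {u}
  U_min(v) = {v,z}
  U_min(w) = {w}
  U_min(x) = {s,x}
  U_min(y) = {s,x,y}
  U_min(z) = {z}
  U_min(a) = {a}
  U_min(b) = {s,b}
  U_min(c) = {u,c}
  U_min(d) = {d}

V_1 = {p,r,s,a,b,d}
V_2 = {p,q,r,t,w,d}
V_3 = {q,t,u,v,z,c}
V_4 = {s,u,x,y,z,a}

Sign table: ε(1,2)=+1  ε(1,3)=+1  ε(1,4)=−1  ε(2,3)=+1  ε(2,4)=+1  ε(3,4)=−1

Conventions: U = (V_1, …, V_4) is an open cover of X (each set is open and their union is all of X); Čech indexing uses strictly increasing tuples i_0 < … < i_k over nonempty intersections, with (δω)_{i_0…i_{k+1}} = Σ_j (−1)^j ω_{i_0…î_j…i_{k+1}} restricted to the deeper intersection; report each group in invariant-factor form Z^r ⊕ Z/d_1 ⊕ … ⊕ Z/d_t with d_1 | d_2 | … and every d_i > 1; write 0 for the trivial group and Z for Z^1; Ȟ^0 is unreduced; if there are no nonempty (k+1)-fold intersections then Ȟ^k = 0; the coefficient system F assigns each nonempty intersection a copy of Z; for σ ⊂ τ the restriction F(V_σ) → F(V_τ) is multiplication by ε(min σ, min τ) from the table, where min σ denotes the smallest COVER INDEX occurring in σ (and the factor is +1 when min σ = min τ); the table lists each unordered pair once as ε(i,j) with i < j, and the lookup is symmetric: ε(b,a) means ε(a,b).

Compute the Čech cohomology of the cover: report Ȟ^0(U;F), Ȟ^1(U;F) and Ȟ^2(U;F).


Ȟ^0(U;F) ≅ Z; Ȟ^1(U;F) ≅ Z; Ȟ^2(U;F) ≅ 0

nerve of the cover:
  V12={p,r,d} V14={s,a} V23={q,t} V34={u,z}
C dims 4,4; δ0: rk 3, SNF 1^3
Ȟ^0 = (4 − 3) − 0 = 1, so Ȟ^0 ≅ Z
Ȟ^1 = (4 − 0) − 3 = 1, so Ȟ^1 ≅ Z
Ȟ^2 = (0 − 0) − 0 = 0, so Ȟ^2 ≅ 0


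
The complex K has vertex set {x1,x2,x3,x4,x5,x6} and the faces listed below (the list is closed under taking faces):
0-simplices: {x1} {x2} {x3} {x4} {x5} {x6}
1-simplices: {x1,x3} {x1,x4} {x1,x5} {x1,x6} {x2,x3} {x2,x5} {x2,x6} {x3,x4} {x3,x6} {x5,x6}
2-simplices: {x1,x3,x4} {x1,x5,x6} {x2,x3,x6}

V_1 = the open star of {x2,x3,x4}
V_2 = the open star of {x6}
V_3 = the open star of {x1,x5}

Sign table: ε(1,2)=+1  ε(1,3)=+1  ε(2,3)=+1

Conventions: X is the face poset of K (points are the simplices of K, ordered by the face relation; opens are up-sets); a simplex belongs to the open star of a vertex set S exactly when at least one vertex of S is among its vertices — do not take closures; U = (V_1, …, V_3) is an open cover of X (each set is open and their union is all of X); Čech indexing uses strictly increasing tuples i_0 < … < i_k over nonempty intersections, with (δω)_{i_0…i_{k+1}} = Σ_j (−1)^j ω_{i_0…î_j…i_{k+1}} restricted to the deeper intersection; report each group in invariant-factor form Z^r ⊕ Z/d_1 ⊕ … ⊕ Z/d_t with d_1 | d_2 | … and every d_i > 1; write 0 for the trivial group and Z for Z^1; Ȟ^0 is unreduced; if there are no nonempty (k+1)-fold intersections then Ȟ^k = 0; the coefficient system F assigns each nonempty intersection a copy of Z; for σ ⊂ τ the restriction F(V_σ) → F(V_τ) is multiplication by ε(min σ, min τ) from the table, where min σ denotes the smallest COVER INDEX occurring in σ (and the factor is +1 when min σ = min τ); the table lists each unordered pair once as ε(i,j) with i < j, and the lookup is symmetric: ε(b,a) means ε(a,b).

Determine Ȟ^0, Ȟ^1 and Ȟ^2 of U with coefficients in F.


Ȟ^0 ≅ Z; Ȟ^1 ≅ Z; Ȟ^2 ≅ 0

nerve simplices:
  V1={{x2},{x3},{x4},{x1,x3},{x1,x4},{x2,x3},{x2,x5},{x2,x6},{x3,x4},{x3,x6},{x1,x3,x4},{x2,x3,x6}} V2={{x6},{x1,x6},{x2,x6},{x3,x6},{x5,x6},{x1,x5,x6},{x2,x3,x6}} V3={{x1},{x5},{x1,x3},{x1,x4},{x1,x5},{x1,x6},{x2,x5},{x5,x6},{x1,x3,x4},{x1,x5,x6}}
  V12={{x2,x6},{x3,x6},{x2,x3,x6}} V13={{x1,x3},{x1,x4},{x2,x5},{x1,x3,x4}} V23={{x1,x6},{x5,x6},{x1,x5,x6}}
C dims 3,3; δ0: rk 2, SNF 1^2
degree 0: 3−2−0 = 1 → Ȟ^0 ≅ Z
degree 1: 3−0−2 = 1 → Ȟ^1 ≅ Z
degree 2: 0−0−0 = 0 → Ȟ^2 ≅ 0


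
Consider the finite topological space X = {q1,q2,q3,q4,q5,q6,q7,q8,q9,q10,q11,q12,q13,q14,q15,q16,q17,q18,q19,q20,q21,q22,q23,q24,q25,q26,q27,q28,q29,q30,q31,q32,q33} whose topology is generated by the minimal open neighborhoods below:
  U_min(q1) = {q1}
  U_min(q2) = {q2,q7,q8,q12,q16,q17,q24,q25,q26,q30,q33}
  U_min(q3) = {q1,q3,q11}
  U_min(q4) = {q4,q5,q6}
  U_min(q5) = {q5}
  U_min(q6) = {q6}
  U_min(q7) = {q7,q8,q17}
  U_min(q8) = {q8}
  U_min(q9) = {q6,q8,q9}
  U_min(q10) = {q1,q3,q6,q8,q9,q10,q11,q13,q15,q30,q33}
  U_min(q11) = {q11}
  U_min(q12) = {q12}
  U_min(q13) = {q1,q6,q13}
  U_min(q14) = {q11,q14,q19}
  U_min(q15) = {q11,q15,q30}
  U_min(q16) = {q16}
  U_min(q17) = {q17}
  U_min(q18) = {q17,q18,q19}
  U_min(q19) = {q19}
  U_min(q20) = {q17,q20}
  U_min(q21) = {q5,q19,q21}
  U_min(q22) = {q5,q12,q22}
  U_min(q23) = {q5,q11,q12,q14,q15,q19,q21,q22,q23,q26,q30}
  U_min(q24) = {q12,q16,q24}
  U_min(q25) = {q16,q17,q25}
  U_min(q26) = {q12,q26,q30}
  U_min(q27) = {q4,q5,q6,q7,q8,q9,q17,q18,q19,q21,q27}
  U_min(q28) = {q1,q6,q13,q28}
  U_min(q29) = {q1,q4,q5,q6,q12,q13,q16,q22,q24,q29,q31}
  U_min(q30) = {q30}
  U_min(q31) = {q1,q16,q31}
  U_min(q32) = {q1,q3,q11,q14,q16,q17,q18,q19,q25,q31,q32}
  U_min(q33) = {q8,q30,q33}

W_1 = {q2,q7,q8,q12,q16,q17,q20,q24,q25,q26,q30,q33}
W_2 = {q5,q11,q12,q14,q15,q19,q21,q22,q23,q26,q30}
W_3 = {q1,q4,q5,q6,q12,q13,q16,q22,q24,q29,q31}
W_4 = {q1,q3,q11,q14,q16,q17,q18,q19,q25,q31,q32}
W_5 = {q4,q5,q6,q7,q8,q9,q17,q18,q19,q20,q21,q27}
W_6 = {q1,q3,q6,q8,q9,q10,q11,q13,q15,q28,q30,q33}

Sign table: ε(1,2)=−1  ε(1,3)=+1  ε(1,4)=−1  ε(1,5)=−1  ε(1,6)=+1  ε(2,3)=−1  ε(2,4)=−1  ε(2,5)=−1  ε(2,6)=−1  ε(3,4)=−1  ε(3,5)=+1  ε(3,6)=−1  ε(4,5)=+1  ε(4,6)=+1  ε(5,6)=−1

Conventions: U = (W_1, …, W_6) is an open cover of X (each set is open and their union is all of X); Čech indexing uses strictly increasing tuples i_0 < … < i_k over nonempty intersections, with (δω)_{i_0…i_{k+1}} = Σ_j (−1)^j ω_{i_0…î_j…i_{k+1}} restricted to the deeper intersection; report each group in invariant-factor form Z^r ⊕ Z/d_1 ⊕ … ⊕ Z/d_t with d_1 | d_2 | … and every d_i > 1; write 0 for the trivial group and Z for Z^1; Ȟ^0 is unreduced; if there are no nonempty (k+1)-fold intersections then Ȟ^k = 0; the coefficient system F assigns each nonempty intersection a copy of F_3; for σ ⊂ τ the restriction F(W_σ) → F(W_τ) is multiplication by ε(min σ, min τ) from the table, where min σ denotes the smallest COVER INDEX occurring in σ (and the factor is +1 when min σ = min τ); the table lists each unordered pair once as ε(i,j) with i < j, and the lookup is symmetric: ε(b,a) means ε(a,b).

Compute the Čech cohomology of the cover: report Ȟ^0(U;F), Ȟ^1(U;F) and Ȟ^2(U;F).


Ȟ^0 = 0, Ȟ^1 = 0 and Ȟ^2 = Z/3

nonempty overlaps:
  W12={q12,q26,q30} W13={q12,q16,q24} W14={q16,q17,q25} W15={q7,q8,q17,q20} W16={q8,q30,q33} W23={q5,q12,q22} W24={q11,q14,q19} W25={q5,q19,q21} W26={q11,q15,q30} W34={q1,q16,q31} W35={q4,q5,q6} W36={q1,q6,q13} W45={q17,q18,q19} W46={q1,q3,q11} W56={q6,q8,q9}
  W123={q12} W126={q30} W134={q16} W145={q17} W156={q8} W235={q5} W245={q19} W246={q11} W346={q1} W356={q6}
C dims 6,15,10; δ0: rk_F3 6; δ1: rk_F3 9
degree 0: 6−6−0 = 0 → Ȟ^0 ≅ 0
degree 1: 15−9−6 = 0 → Ȟ^1 ≅ 0
degree 2: 10−0−9 = 1 → Ȟ^2 ≅ Z/3


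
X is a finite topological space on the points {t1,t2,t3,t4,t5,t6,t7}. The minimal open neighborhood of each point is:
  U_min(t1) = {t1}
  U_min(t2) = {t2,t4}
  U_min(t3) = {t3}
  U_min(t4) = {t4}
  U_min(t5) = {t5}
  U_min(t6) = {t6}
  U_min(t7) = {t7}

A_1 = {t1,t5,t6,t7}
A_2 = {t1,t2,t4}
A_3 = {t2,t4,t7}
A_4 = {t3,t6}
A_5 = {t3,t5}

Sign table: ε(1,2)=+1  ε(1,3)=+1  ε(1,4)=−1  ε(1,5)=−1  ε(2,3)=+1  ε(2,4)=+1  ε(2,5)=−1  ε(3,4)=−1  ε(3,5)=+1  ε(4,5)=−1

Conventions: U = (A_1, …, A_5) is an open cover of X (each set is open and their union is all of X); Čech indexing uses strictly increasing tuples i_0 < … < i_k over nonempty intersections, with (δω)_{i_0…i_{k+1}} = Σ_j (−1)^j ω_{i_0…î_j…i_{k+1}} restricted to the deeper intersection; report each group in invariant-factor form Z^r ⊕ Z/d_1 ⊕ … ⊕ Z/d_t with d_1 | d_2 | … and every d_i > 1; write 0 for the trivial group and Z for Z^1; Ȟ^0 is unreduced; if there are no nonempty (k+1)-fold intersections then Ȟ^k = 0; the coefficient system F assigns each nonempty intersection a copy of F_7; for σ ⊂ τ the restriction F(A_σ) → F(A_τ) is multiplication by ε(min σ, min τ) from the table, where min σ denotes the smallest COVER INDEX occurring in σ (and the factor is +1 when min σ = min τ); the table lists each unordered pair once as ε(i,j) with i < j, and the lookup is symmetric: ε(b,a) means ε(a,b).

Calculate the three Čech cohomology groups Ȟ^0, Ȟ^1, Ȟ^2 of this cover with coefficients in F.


Ȟ^0 = 0, Ȟ^1 = Z/7 and Ȟ^2 = 0

nerve simplices:
  A12={t1} A13={t7} A14={t6} A15={t5} A23={t2,t4} A45={t3}
C dims 5,6; δ0: rk_F7 5
degree 0: 5−5−0 = 0 → Ȟ^0 ≅ 0
degree 1: 6−0−5 = 1 → Ȟ^1 ≅ Z/7
degree 2: 0−0−0 = 0 → Ȟ^2 ≅ 0


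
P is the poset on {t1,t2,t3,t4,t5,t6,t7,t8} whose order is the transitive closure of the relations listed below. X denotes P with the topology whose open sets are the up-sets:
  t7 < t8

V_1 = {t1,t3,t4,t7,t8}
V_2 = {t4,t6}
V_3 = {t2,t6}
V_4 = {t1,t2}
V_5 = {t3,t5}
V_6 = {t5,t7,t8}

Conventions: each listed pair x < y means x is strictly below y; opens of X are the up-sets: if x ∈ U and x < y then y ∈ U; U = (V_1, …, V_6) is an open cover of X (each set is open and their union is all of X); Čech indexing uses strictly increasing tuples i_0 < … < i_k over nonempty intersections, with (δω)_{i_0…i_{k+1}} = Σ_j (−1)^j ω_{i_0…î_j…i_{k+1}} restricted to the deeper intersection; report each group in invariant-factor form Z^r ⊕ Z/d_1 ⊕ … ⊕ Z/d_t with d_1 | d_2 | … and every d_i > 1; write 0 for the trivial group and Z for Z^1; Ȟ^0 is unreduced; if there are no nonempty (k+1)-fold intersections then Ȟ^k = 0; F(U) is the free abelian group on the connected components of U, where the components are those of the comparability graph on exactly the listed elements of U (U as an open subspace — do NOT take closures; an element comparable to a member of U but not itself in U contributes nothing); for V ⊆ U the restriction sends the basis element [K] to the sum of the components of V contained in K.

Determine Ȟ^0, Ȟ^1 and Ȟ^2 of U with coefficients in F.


Ȟ^0 = Z^7,  Ȟ^1 = 0,  Ȟ^2 = 0

nonempty overlaps:
  V12={t4} V14={t1} V15={t3} V16={t7,t8} V23={t6} V34={t2} V56={t5}
components per intersection:
  V1: {t1} {t3} {t4} {t7,t8}
  V2: {t4} {t6}
  V3: {t2} {t6}
  V4: {t1} {t2}
  V5: {t3} {t5}
  V6: {t5} {t7,t8}
  V12: {t4}
  V14: {t1}
  V15: {t3}
  V16: {t7,t8}
  V23: {t6}
  V34: {t2}
  V56: {t5}
C dims 14,7; δ0: rk 7, SNF 1^7
degree 0: 14−7−0 = 7 → Ȟ^0 ≅ Z^7
degree 1: 7−0−7 = 0 → Ȟ^1 ≅ 0
degree 2: 0−0−0 = 0 → Ȟ^2 ≅ 0


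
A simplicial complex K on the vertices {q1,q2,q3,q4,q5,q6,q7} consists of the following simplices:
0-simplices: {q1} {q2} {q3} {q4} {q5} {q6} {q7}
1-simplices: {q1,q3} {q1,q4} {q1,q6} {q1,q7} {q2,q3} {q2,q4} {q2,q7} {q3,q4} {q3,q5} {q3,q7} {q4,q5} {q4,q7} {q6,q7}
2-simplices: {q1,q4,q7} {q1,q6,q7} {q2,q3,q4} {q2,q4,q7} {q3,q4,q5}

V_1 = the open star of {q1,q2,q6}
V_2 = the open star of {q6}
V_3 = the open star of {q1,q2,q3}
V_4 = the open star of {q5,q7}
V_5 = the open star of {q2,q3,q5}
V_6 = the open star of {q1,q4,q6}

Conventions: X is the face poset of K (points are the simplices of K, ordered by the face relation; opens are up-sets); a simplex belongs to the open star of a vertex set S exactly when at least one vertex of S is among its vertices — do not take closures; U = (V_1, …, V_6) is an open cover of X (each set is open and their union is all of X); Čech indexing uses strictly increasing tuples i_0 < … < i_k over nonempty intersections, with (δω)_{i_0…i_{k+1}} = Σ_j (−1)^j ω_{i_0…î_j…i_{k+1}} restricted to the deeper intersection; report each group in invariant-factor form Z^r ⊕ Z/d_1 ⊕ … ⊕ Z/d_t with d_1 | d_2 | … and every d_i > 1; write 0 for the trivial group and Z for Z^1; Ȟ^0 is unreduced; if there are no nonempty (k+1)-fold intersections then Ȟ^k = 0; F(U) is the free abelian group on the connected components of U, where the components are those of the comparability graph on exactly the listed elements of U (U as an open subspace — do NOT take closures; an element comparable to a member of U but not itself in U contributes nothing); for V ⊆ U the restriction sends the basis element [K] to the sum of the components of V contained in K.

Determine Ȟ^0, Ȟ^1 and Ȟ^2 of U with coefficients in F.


Ȟ^0(U;F) ≅ Z, Ȟ^1(U;F) ≅ Z^2 and Ȟ^2(U;F) ≅ 0

nerve simplices:
  V1={{q1},{q2},{q6},{q1,q3},{q1,q4},{q1,q6},{q1,q7},{q2,q3},{q2,q4},{q2,q7},{q6,q7},{q1,q4,q7},{q1,q6,q7},{q2,q3,q4},{q2,q4,q7}} V2={{q6},{q1,q6},{q6,q7},{q1,q6,q7}} V3={{q1},{q2},{q3},{q1,q3},{q1,q4},{q1,q6},{q1,q7},{q2,q3},{q2,q4},{q2,q7},{q3,q4},{q3,q5},{q3,q7},{q1,q4,q7},{q1,q6,q7},{q2,q3,q4},{q2,q4,q7},{q3,q4,q5}} V4={{q5},{q7},{q1,q7},{q2,q7},{q3,q5},{q3,q7},{q4,q5},{q4,q7},{q6,q7},{q1,q4,q7},{q1,q6,q7},{q2,q4,q7},{q3,q4,q5}} V5={{q2},{q3},{q5},{q1,q3},{q2,q3},{q2,q4},{q2,q7},{q3,q4},{q3,q5},{q3,q7},{q4,q5},{q2,q3,q4},{q2,q4,q7},{q3,q4,q5}} V6={{q1},{q4},{q6},{q1,q3},{q1,q4},{q1,q6},{q1,q7},{q2,q4},{q3,q4},{q4,q5},{q4,q7},{q6,q7},{q1,q4,q7},{q1,q6,q7},{q2,q3,q4},{q2,q4,q7},{q3,q4,q5}}
  V12={{q6},{q1,q6},{q6,q7},{q1,q6,q7}} V13={{q1},{q2},{q1,q3},{q1,q4},{q1,q6},{q1,q7},{q2,q3},{q2,q4},{q2,q7},{q1,q4,q7},{q1,q6,q7},{q2,q3,q4},{q2,q4,q7}} V14={{q1,q7},{q2,q7},{q6,q7},{q1,q4,q7},{q1,q6,q7},{q2,q4,q7}} V15={{q2},{q1,q3},{q2,q3},{q2,q4},{q2,q7},{q2,q3,q4},{q2,q4,q7}} V16={{q1},{q6},{q1,q3},{q1,q4},{q1,q6},{q1,q7},{q2,q4},{q6,q7},{q1,q4,q7},{q1,q6,q7},{q2,q3,q4},{q2,q4,q7}} V23={{q1,q6},{q1,q6,q7}} V24={{q6,q7},{q1,q6,q7}} V26={{q6},{q1,q6},{q6,q7},{q1,q6,q7}} V34={{q1,q7},{q2,q7},{q3,q5},{q3,q7},{q1,q4,q7},{q1,q6,q7},{q2,q4,q7},{q3,q4,q5}} V35={{q2},{q3},{q1,q3},{q2,q3},{q2,q4},{q2,q7},{q3,q4},{q3,q5},{q3,q7},{q2,q3,q4},{q2,q4,q7},{q3,q4,q5}} V36={{q1},{q1,q3},{q1,q4},{q1,q6},{q1,q7},{q2,q4},{q3,q4},{q1,q4,q7},{q1,q6,q7},{q2,q3,q4},{q2,q4,q7},{q3,q4,q5}} V45={{q5},{q2,q7},{q3,q5},{q3,q7},{q4,q5},{q2,q4,q7},{q3,q4,q5}} V46={{q1,q7},{q4,q5},{q4,q7},{q6,q7},{q1,q4,q7},{q1,q6,q7},{q2,q4,q7},{q3,q4,q5}} V56={{q1,q3},{q2,q4},{q3,q4},{q4,q5},{q2,q3,q4},{q2,q4,q7},{q3,q4,q5}}
  V123={{q1,q6},{q1,q6,q7}} V124={{q6,q7},{q1,q6,q7}} V126={{q6},{q1,q6},{q6,q7},{q1,q6,q7}} V134={{q1,q7},{q2,q7},{q1,q4,q7},{q1,q6,q7},{q2,q4,q7}} V135={{q2},{q1,q3},{q2,q3},{q2,q4},{q2,q7},{q2,q3,q4},{q2,q4,q7}} V136={{q1},{q1,q3},{q1,q4},{q1,q6},{q1,q7},{q2,q4},{q1,q4,q7},{q1,q6,q7},{q2,q3,q4},{q2,q4,q7}} V145={{q2,q7},{q2,q4,q7}} V146={{q1,q7},{q6,q7},{q1,q4,q7},{q1,q6,q7},{q2,q4,q7}} V156={{q1,q3},{q2,q4},{q2,q3,q4},{q2,q4,q7}} V234={{q1,q6,q7}} V236={{q1,q6},{q1,q6,q7}} V246={{q6,q7},{q1,q6,q7}} V345={{q2,q7},{q3,q5},{q3,q7},{q2,q4,q7},{q3,q4,q5}} V346={{q1,q7},{q1,q4,q7},{q1,q6,q7},{q2,q4,q7},{q3,q4,q5}} V356={{q1,q3},{q2,q4},{q3,q4},{q2,q3,q4},{q2,q4,q7},{q3,q4,q5}} V456={{q4,q5},{q2,q4,q7},{q3,q4,q5}}
  V1234={{q1,q6,q7}} V1236={{q1,q6},{q1,q6,q7}} V1246={{q6,q7},{q1,q6,q7}} V1345={{q2,q7},{q2,q4,q7}} V1346={{q1,q7},{q1,q4,q7},{q1,q6,q7},{q2,q4,q7}} V1356={{q1,q3},{q2,q4},{q2,q3,q4},{q2,q4,q7}} V1456={{q2,q4,q7}} V2346={{q1,q6,q7}} V3456={{q2,q4,q7},{q3,q4,q5}}
  V12346={{q1,q6,q7}} V13456={{q2,q4,q7}}
components per intersection:
  V1: {{q1},{q6},{q1,q3},{q1,q4},{q1,q6},{q1,q7},{q6,q7},{q1,q4,q7},{q1,q6,q7}} {{q2},{q2,q3},{q2,q4},{q2,q7},{q2,q3,q4},{q2,q4,q7}}
  V2: {{q6},{q1,q6},{q6,q7},{q1,q6,q7}}
  V3: {{q1},{q2},{q3},{q1,q3},{q1,q4},{q1,q6},{q1,q7},{q2,q3},{q2,q4},{q2,q7},{q3,q4},{q3,q5},{q3,q7},{q1,q4,q7},{q1,q6,q7},{q2,q3,q4},{q2,q4,q7},{q3,q4,q5}}
  V4: {{q5},{q3,q5},{q4,q5},{q3,q4,q5}} {{q7},{q1,q7},{q2,q7},{q3,q7},{q4,q7},{q6,q7},{q1,q4,q7},{q1,q6,q7},{q2,q4,q7}}
  V5: {{q2},{q3},{q5},{q1,q3},{q2,q3},{q2,q4},{q2,q7},{q3,q4},{q3,q5},{q3,q7},{q4,q5},{q2,q3,q4},{q2,q4,q7},{q3,q4,q5}}
  V6: {{q1},{q4},{q6},{q1,q3},{q1,q4},{q1,q6},{q1,q7},{q2,q4},{q3,q4},{q4,q5},{q4,q7},{q6,q7},{q1,q4,q7},{q1,q6,q7},{q2,q3,q4},{q2,q4,q7},{q3,q4,q5}}
  V12: {{q6},{q1,q6},{q6,q7},{q1,q6,q7}}
  V13: {{q1},{q1,q3},{q1,q4},{q1,q6},{q1,q7},{q1,q4,q7},{q1,q6,q7}} {{q2},{q2,q3},{q2,q4},{q2,q7},{q2,q3,q4},{q2,q4,q7}}
  V14: {{q1,q7},{q6,q7},{q1,q4,q7},{q1,q6,q7}} {{q2,q7},{q2,q4,q7}}
  V15: {{q2},{q2,q3},{q2,q4},{q2,q7},{q2,q3,q4},{q2,q4,q7}} {{q1,q3}}
  V16: {{q1},{q6},{q1,q3},{q1,q4},{q1,q6},{q1,q7},{q6,q7},{q1,q4,q7},{q1,q6,q7}} {{q2,q4},{q2,q3,q4},{q2,q4,q7}}
  V23: {{q1,q6},{q1,q6,q7}}
  V24: {{q6,q7},{q1,q6,q7}}
  V26: {{q6},{q1,q6},{q6,q7},{q1,q6,q7}}
  V34: {{q1,q7},{q1,q4,q7},{q1,q6,q7}} {{q2,q7},{q2,q4,q7}} {{q3,q5},{q3,q4,q5}} {{q3,q7}}
  V35: {{q2},{q3},{q1,q3},{q2,q3},{q2,q4},{q2,q7},{q3,q4},{q3,q5},{q3,q7},{q2,q3,q4},{q2,q4,q7},{q3,q4,q5}}
  V36: {{q1},{q1,q3},{q1,q4},{q1,q6},{q1,q7},{q1,q4,q7},{q1,q6,q7}} {{q2,q4},{q3,q4},{q2,q3,q4},{q2,q4,q7},{q3,q4,q5}}
  V45: {{q5},{q3,q5},{q4,q5},{q3,q4,q5}} {{q2,q7},{q2,q4,q7}} {{q3,q7}}
  V46: {{q1,q7},{q4,q7},{q6,q7},{q1,q4,q7},{q1,q6,q7},{q2,q4,q7}} {{q4,q5},{q3,q4,q5}}
  V56: {{q1,q3}} {{q2,q4},{q3,q4},{q4,q5},{q2,q3,q4},{q2,q4,q7},{q3,q4,q5}}
  V123: {{q1,q6},{q1,q6,q7}}
  V124: {{q6,q7},{q1,q6,q7}}
  V126: {{q6},{q1,q6},{q6,q7},{q1,q6,q7}}
  V134: {{q1,q7},{q1,q4,q7},{q1,q6,q7}} {{q2,q7},{q2,q4,q7}}
  V135: {{q2},{q2,q3},{q2,q4},{q2,q7},{q2,q3,q4},{q2,q4,q7}} {{q1,q3}}
  V136: {{q1},{q1,q3},{q1,q4},{q1,q6},{q1,q7},{q1,q4,q7},{q1,q6,q7}} {{q2,q4},{q2,q3,q4},{q2,q4,q7}}
  V145: {{q2,q7},{q2,q4,q7}}
  V146: {{q1,q7},{q6,q7},{q1,q4,q7},{q1,q6,q7}} {{q2,q4,q7}}
  V156: {{q1,q3}} {{q2,q4},{q2,q3,q4},{q2,q4,q7}}
  V234: {{q1,q6,q7}}
  V236: {{q1,q6},{q1,q6,q7}}
  V246: {{q6,q7},{q1,q6,q7}}
  V345: {{q2,q7},{q2,q4,q7}} {{q3,q5},{q3,q4,q5}} {{q3,q7}}
  V346: {{q1,q7},{q1,q4,q7},{q1,q6,q7}} {{q2,q4,q7}} {{q3,q4,q5}}
  V356: {{q1,q3}} {{q2,q4},{q3,q4},{q2,q3,q4},{q2,q4,q7},{q3,q4,q5}}
  V456: {{q4,q5},{q3,q4,q5}} {{q2,q4,q7}}
  V1234: {{q1,q6,q7}}
  V1236: {{q1,q6},{q1,q6,q7}}
  V1246: {{q6,q7},{q1,q6,q7}}
  V1345: {{q2,q7},{q2,q4,q7}}
  V1346: {{q1,q7},{q1,q4,q7},{q1,q6,q7}} {{q2,q4,q7}}
  V1356: {{q1,q3}} {{q2,q4},{q2,q3,q4},{q2,q4,q7}}
  V1456: {{q2,q4,q7}}
  V2346: {{q1,q6,q7}}
  V3456: {{q2,q4,q7}} {{q3,q4,q5}}
  V12346: {{q1,q6,q7}}
  V13456: {{q2,q4,q7}}
C dims 8,26,27,12; δ0: rk 7, SNF 1^7; δ1: rk 17, SNF 1^17; δ2: rk 10, SNF 1^10
degree 0: 8−7−0 = 1 → Ȟ^0 ≅ Z
degree 1: 26−17−7 = 2 → Ȟ^1 ≅ Z^2
degree 2: 27−10−17 = 0 → Ȟ^2 ≅ 0


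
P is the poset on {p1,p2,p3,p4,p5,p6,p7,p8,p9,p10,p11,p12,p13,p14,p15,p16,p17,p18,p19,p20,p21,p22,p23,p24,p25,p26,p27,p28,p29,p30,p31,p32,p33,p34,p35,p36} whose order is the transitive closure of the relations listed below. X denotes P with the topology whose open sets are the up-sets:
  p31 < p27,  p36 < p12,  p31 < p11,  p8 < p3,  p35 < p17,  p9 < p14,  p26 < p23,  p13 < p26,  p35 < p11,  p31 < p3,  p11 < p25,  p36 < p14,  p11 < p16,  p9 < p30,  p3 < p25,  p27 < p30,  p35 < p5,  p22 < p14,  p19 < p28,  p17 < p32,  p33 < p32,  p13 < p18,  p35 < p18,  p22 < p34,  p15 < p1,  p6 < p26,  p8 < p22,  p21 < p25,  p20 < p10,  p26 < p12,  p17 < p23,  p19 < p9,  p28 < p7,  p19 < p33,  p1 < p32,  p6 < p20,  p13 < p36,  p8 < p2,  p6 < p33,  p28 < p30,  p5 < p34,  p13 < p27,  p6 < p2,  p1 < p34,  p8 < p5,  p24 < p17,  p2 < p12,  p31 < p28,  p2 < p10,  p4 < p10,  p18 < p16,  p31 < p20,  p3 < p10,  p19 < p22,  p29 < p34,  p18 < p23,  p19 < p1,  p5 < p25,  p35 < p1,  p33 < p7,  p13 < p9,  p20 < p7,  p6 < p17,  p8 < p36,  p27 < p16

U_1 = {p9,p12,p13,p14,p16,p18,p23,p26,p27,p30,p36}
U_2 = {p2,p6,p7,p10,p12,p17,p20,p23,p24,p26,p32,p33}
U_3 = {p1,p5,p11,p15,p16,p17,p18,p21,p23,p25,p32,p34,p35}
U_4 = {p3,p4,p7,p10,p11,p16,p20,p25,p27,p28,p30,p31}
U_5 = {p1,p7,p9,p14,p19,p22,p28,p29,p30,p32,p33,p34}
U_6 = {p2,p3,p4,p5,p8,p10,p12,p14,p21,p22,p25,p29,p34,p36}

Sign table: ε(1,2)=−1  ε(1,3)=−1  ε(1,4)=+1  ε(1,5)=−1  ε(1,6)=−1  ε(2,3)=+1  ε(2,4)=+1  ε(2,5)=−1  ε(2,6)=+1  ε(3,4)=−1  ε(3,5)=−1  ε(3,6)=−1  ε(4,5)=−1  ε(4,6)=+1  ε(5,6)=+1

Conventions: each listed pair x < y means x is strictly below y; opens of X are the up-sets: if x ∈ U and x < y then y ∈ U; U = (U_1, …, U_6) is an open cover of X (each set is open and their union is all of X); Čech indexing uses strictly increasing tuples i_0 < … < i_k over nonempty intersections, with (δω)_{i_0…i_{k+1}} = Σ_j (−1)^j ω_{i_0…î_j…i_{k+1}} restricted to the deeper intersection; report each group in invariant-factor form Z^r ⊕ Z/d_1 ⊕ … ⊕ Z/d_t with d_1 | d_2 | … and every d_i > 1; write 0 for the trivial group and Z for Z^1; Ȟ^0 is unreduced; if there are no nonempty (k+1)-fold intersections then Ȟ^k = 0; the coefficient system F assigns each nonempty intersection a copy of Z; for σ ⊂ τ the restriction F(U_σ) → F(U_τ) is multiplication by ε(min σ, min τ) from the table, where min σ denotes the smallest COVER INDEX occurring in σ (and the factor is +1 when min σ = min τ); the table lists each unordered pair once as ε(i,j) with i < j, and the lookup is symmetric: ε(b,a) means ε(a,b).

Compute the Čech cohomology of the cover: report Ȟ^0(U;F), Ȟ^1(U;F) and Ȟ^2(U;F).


nonempty overlaps:
  U12={p12,p23,p26} U13={p16,p18,p23} U14={p16,p27,p30} U15={p9,p14,p30} U16={p12,p14,p36} U23={p17,p23,p32} U24={p7,p10,p20} U25={p7,p32,p33} U26={p2,p10,p12} U34={p11,p16,p25} U35={p1,p32,p34} U36={p5,p21,p25,p34} U45={p7,p28,p30} U46={p3,p4,p10,p25} U56={p14,p22,p29,p34}
  U123={p23} U126={p12} U134={p16} U145={p30} U156={p14} U235={p32} U245={p7} U246={p10} U346={p25} U356={p34}
C dims 6,15,10; δ0: rk 6, SNF 1^5·2; δ1: rk 9, SNF 1^9
degree 0: 6−6−0 = 0 → Ȟ^0 ≅ 0
degree 1: 15−9−6 = 0 plus torsion [2] → Ȟ^1 ≅ Z/2
degree 2: 10−0−9 = 1 → Ȟ^2 ≅ Z

Ȟ^0 = 0,  Ȟ^1 = Z/2,  Ȟ^2 = Z


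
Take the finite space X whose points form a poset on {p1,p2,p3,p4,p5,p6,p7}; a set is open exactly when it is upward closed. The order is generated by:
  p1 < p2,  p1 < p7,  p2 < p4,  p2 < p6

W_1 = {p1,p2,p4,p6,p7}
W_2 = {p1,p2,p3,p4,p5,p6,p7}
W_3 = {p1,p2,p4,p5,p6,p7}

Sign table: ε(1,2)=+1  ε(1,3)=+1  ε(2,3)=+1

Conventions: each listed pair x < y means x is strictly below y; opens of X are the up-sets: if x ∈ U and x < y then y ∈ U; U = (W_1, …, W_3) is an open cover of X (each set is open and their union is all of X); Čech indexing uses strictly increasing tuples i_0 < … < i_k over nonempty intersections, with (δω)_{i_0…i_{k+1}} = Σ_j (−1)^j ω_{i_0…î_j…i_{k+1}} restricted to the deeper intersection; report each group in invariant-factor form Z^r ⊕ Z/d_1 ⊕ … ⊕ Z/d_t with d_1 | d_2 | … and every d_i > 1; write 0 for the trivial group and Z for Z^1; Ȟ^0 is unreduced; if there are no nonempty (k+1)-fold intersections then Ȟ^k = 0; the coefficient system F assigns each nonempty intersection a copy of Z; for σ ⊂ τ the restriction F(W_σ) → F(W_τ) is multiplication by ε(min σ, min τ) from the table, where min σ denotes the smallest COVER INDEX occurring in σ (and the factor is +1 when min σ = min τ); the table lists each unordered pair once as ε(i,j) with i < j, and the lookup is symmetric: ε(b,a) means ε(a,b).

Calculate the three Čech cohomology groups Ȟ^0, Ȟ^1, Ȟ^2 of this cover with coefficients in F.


intersection data:
  W12={p1,p2,p4,p6,p7} W13={p1,p2,p4,p6,p7} W23={p1,p2,p4,p5,p6,p7}
  W123={p1,p2,p4,p6,p7}
C dims 3,3,1; δ0: rk 2, SNF 1^2; δ1: rk 1, SNF 1^1
Ȟ^0 = (3 − 2) − 0 = 1, so Ȟ^0 ≅ Z
Ȟ^1 = (3 − 1) − 2 = 0, so Ȟ^1 ≅ 0
Ȟ^2 = (1 − 0) − 1 = 0, so Ȟ^2 ≅ 0

Ȟ^0(U;F) ≅ Z, Ȟ^1(U;F) ≅ 0, Ȟ^2(U;F) ≅ 0


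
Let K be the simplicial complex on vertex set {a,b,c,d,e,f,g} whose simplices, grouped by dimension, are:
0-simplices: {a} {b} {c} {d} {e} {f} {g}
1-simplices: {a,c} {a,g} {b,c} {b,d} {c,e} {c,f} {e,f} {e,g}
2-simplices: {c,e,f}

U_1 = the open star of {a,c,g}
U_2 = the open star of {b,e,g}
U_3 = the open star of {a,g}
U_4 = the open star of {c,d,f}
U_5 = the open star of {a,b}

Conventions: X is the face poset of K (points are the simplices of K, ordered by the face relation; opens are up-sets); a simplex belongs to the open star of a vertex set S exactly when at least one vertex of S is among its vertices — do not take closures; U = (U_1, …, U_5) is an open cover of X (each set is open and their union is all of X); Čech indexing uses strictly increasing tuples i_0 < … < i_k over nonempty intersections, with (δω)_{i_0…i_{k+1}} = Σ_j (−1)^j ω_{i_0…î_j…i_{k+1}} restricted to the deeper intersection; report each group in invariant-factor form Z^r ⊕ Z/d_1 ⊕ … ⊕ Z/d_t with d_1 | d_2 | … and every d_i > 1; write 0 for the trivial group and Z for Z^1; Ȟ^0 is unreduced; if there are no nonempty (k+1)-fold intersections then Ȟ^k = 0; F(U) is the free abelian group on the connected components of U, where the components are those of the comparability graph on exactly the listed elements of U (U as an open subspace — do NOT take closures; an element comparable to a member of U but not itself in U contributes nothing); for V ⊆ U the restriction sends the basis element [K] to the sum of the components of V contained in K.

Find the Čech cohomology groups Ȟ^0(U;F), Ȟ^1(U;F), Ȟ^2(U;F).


nonempty intersections:
  U1={{a},{c},{g},{a,c},{a,g},{b,c},{c,e},{c,f},{e,g},{c,e,f}} U2={{b},{e},{g},{a,g},{b,c},{b,d},{c,e},{e,f},{e,g},{c,e,f}} U3={{a},{g},{a,c},{a,g},{e,g}} U4={{c},{d},{f},{a,c},{b,c},{b,d},{c,e},{c,f},{e,f},{c,e,f}} U5={{a},{b},{a,c},{a,g},{b,c},{b,d}}
  U12={{g},{a,g},{b,c},{c,e},{e,g},{c,e,f}} U13={{a},{g},{a,c},{a,g},{e,g}} U14={{c},{a,c},{b,c},{c,e},{c,f},{c,e,f}} U15={{a},{a,c},{a,g},{b,c}} U23={{g},{a,g},{e,g}} U24={{b,c},{b,d},{c,e},{e,f},{c,e,f}} U25={{b},{a,g},{b,c},{b,d}} U34={{a,c}} U35={{a},{a,c},{a,g}} U45={{a,c},{b,c},{b,d}}
  U123={{g},{a,g},{e,g}} U124={{b,c},{c,e},{c,e,f}} U125={{a,g},{b,c}} U134={{a,c}} U135={{a},{a,c},{a,g}} U145={{a,c},{b,c}} U235={{a,g}} U245={{b,c},{b,d}} U345={{a,c}}
  U1235={{a,g}} U1245={{b,c}} U1345={{a,c}}
components per intersection:
  U1: {{a},{c},{g},{a,c},{a,g},{b,c},{c,e},{c,f},{e,g},{c,e,f}}
  U2: {{b},{b,c},{b,d}} {{e},{g},{a,g},{c,e},{e,f},{e,g},{c,e,f}}
  U3: {{a},{g},{a,c},{a,g},{e,g}}
  U4: {{c},{f},{a,c},{b,c},{c,e},{c,f},{e,f},{c,e,f}} {{d},{b,d}}
  U5: {{a},{a,c},{a,g}} {{b},{b,c},{b,d}}
  U12: {{g},{a,g},{e,g}} {{b,c}} {{c,e},{c,e,f}}
  U13: {{a},{g},{a,c},{a,g},{e,g}}
  U14: {{c},{a,c},{b,c},{c,e},{c,f},{c,e,f}}
  U15: {{a},{a,c},{a,g}} {{b,c}}
  U23: {{g},{a,g},{e,g}}
  U24: {{b,c}} {{b,d}} {{c,e},{e,f},{c,e,f}}
  U25: {{b},{b,c},{b,d}} {{a,g}}
  U34: {{a,c}}
  U35: {{a},{a,c},{a,g}}
  U45: {{a,c}} {{b,c}} {{b,d}}
  U123: {{g},{a,g},{e,g}}
  U124: {{b,c}} {{c,e},{c,e,f}}
  U125: {{a,g}} {{b,c}}
  U134: {{a,c}}
  U135: {{a},{a,c},{a,g}}
  U145: {{a,c}} {{b,c}}
  U235: {{a,g}}
  U245: {{b,c}} {{b,d}}
  U345: {{a,c}}
  U1235: {{a,g}}
  U1245: {{b,c}}
  U1345: {{a,c}}
C dims 8,18,13,3; δ0: rk 7, SNF 1^7; δ1: rk 10, SNF 1^10; δ2: rk 3, SNF 1^3
Ȟ^0: (8−7)−0=1 ⇒ Z
Ȟ^1: (18−10)−7=1 ⇒ Z
Ȟ^2: (13−3)−10=0 ⇒ 0

Ȟ^0(U;F) ≅ Z, Ȟ^1(U;F) ≅ Z, Ȟ^2(U;F) ≅ 0
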